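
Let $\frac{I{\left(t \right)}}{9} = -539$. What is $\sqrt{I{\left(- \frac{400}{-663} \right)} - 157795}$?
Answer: $i \sqrt{162646} \approx 403.29 i$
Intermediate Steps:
$I{\left(t \right)} = -4851$ ($I{\left(t \right)} = 9 \left(-539\right) = -4851$)
$\sqrt{I{\left(- \frac{400}{-663} \right)} - 157795} = \sqrt{-4851 - 157795} = \sqrt{-162646} = i \sqrt{162646}$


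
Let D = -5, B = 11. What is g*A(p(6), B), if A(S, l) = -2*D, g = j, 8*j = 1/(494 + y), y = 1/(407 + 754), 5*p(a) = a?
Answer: 1161/458828 ≈ 0.0025304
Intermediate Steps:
p(a) = a/5
y = 1/1161 ≈ 0.00086133
j = 1161/4588280 (j = 1/(8*(494 + 1/1161)) = 1/(8*(573535/1161)) = (1/8)*(1161/573535) = 1161/4588280 ≈ 0.00025304)
g = 1161/4588280 ≈ 0.00025304
A(S, l) = 10 (A(S, l) = -2*(-5) = 10)
g*A(p(6), B) = (1161/4588280)*10 = 1161/458828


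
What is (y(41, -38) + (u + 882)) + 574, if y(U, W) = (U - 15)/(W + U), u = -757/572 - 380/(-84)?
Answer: 17632019/12012 ≈ 1467.9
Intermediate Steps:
u = 38443/12012 (u = -757*1/572 - 380*(-1/84) = -757/572 + 95/21 = 38443/12012 ≈ 3.2004)
y(U, W) = (-15 + U)/(U + W)
(y(41, -38) + (u + 882)) + 574 = ((-15 + 41)/(41 - 38) + (38443/12012 + 882)) + 574 = (26/3 + 10633027/12012) + 574 = 10737131/12012 + 574 = 17632019/12012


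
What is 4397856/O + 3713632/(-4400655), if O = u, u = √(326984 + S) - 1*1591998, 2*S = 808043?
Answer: -26815126106931620128/7435513622442369345 - 1465952*√2924022/1689637933999 ≈ -3.6078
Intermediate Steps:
S = 808043/2 (S = (½)*808043 = 808043/2 ≈ 4.0402e+5)
u = -1591998 + √2924022/2 (u = √(326984 + 808043/2) - 1*1591998 = √(1462011/2) - 1591998 = √2924022/2 - 1591998 = -1591998 + √2924022/2 ≈ -1.5911e+6)
O = -1591998 + √2924022/2 ≈ -1.5911e+6
4397856/O + 3713632/(-4400655) = 4397856/(-1591998 + √2924022/2) + 3713632/(-4400655) = 4397856/(-1591998 + √2924022/2) + 3713632*(-1/4400655) = 4397856/(-1591998 + √2924022/2) - 3713632/4400655 = -3713632/4400655 + 4397856/(-1591998 + √2924022/2)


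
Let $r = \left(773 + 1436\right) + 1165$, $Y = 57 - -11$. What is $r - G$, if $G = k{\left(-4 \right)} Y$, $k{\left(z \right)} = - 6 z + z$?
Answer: $2014$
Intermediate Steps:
$Y = 68$ ($Y = 57 + 11 = 68$)
$k{\left(z \right)} = - 5 z$
$r = 3374$ ($r = 2209 + 1165 = 3374$)
$G = 1360$ ($G = \left(-5\right) \left(-4\right) 68 = 20 \cdot 68 = 1360$)
$r - G = 3374 - 1360 = 2014$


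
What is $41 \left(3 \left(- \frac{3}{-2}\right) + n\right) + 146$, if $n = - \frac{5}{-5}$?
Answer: $\frac{743}{2} \approx 371.5$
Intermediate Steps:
$n = 1$ ($n = \left(-5\right) \left(- \frac{1}{5}\right) = 1$)
$41 \left(3 \left(- \frac{3}{-2}\right) + n\right) + 146 = 41 \left(3 \left(- \frac{3}{-2}\right) + 1\right) + 146 = 41 \left(3 \left(\left(-3\right) \left(- \frac{1}{2}\right)\right) + 1\right) + 146 = 41 \left(3 \cdot \frac{3}{2} + 1\right) + 146 = 41 \left(\frac{9}{2} + 1\right) + 146 = 41 \cdot \frac{11}{2} + 146 = \frac{451}{2} + 146 = \frac{743}{2}$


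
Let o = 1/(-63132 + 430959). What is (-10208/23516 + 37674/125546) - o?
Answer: -18190875569138/135743783509209 ≈ -0.13401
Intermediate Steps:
o = 1/367827 ≈ 2.7187e-6
(-10208/23516 + 37674/125546) - o = (-10208/23516 + 37674/125546) - 1*1/367827 = (-10208*1/23516 + 37674*(1/125546)) - 1/367827 = (-2552/5879 + 18837/62773) - 1/367827 = -49453973/369042467 - 1/367827 = -18190875569138/135743783509209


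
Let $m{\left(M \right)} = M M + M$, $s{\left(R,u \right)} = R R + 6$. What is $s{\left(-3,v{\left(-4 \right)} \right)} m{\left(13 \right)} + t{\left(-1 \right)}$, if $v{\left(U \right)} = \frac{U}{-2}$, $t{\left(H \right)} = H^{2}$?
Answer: $2731$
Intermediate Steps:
$v{\left(U \right)} = - \frac{U}{2}$ ($v{\left(U \right)} = U \left(- \frac{1}{2}\right) = - \frac{U}{2}$)
$s{\left(R,u \right)} = 6 + R^{2}$ ($s{\left(R,u \right)} = R^{2} + 6 = 6 + R^{2}$)
$m{\left(M \right)} = M + M^{2}$ ($m{\left(M \right)} = M^{2} + M = M + M^{2}$)
$s{\left(-3,v{\left(-4 \right)} \right)} m{\left(13 \right)} + t{\left(-1 \right)} = \left(6 + \left(-3\right)^{2}\right) 13 \left(1 + 13\right) + \left(-1\right)^{2} = \left(6 + 9\right) 13 \cdot 14 + 1 = 15 \cdot 182 + 1 = 2730 + 1 = 2731$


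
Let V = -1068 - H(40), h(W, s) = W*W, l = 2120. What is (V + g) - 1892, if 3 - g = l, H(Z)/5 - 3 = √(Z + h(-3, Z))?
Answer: -5127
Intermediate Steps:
h(W, s) = W²
H(Z) = 15 + 5*√(9 + Z) (H(Z) = 15 + 5*√(Z + (-3)²) = 15 + 5*√(Z + 9) = 15 + 5*√(9 + Z))
V = -1118 (V = -1068 - (15 + 5*√(9 + 40)) = -1068 - (15 + 5*√49) = -1068 - (15 + 5*7) = -1068 - (15 + 35) = -1068 - 1*50 = -1068 - 50 = -1118)
g = -2117 (g = 3 - 1*2120 = 3 - 2120 = -2117)
(V + g) - 1892 = (-1118 - 2117) - 1892 = -3235 - 1892 = -5127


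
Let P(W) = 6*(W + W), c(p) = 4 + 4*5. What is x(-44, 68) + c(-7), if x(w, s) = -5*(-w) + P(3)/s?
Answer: -3323/17 ≈ -195.47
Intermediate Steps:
c(p) = 24 (c(p) = 4 + 20 = 24)
P(W) = 12*W (P(W) = 6*(2*W) = 12*W)
x(w, s) = 5*w + 36/s (x(w, s) = -5*(-w) + (12*3)/s = -(-5)*w + 36/s = 5*w + 36/s)
x(-44, 68) + c(-7) = (5*(-44) + 36/68) + 24 = (-220 + 36*(1/68)) + 24 = (-220 + 9/17) + 24 = -3731/17 + 24 = -3323/17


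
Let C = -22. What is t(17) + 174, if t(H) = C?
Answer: 152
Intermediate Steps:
t(H) = -22
t(17) + 174 = -22 + 174 = 152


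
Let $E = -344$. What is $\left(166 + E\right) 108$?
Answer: $-19224$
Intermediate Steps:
$\left(166 + E\right) 108 = \left(166 - 344\right) 108 = \left(-178\right) 108 = -19224$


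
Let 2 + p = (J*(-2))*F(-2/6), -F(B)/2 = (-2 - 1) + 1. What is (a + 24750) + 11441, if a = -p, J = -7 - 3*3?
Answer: 36065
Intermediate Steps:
F(B) = 4 (F(B) = -2*((-2 - 1) + 1) = -2*(-3 + 1) = -2*(-2) = 4)
J = -16 (J = -7 - 1*9 = -7 - 9 = -16)
p = 126 (p = -2 - 16*(-2)*4 = -2 + 32*4 = -2 + 128 = 126)
a = -126 (a = -1*126 = -126)
(a + 24750) + 11441 = (-126 + 24750) + 11441 = 24624 + 11441 = 36065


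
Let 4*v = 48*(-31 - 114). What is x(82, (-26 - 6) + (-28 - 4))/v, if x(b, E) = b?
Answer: -41/870 ≈ -0.047126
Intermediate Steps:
v = -1740 (v = (48*(-31 - 114))/4 = (48*(-145))/4 = (¼)*(-6960) = -1740)
x(82, (-26 - 6) + (-28 - 4))/v = 82/(-1740) = 82*(-1/1740) = -41/870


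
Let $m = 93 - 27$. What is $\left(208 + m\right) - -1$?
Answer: $275$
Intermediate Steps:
$m = 66$ ($m = 93 - 27 = 66$)
$\left(208 + m\right) - -1 = \left(208 + 66\right) - -1 = 274 + \left(7 - 6\right) = 274 + 1 = 275$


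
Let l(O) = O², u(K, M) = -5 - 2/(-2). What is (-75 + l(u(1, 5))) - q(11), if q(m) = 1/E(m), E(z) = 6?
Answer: -355/6 ≈ -59.167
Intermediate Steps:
u(K, M) = -4 (u(K, M) = -5 - 2*(-1)/2 = -5 - 1*(-1) = -5 + 1 = -4)
q(m) = ⅙ (q(m) = 1/6 = ⅙)
(-75 + l(u(1, 5))) - q(11) = (-75 + (-4)²) - 1*⅙ = (-75 + 16) - ⅙ = -59 - ⅙ = -355/6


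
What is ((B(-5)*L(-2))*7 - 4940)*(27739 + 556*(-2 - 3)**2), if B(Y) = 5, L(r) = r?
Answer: -208611390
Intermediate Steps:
((B(-5)*L(-2))*7 - 4940)*(27739 + 556*(-2 - 3)**2) = ((5*(-2))*7 - 4940)*(27739 + 556*(-2 - 3)**2) = (-10*7 - 4940)*(27739 + 556*(-5)**2) = (-70 - 4940)*(27739 + 556*25) = -5010*(27739 + 13900) = -5010*41639 = -208611390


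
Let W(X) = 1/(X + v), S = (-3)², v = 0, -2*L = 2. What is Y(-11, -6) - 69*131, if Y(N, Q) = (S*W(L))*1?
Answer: -9048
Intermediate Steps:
L = -1 (L = -½*2 = -1)
S = 9
W(X) = 1/X (W(X) = 1/(X + 0) = 1/X)
Y(N, Q) = -9 (Y(N, Q) = (9/(-1))*1 = (9*(-1))*1 = -9*1 = -9)
Y(-11, -6) - 69*131 = -9 - 69*131 = -9 - 9039 = -9048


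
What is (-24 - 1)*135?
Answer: -3375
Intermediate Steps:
(-24 - 1)*135 = -25*135 = -3375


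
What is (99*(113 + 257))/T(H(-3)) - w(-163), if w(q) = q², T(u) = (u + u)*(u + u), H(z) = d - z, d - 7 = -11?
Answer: -34823/2 ≈ -17412.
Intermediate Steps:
d = -4 (d = 7 - 11 = -4)
H(z) = -4 - z
T(u) = 4*u² (T(u) = (2*u)*(2*u) = 4*u²)
(99*(113 + 257))/T(H(-3)) - w(-163) = (99*(113 + 257))/((4*(-4 - 1*(-3))²)) - 1*(-163)² = (99*370)/((4*(-4 + 3)²)) - 1*26569 = 36630/((4*(-1)²)) - 26569 = 36630/((4*1)) - 26569 = 36630/4 - 26569 = 36630*(¼) - 26569 = 18315/2 - 26569 = -34823/2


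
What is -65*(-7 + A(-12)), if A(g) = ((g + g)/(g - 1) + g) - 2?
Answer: 1245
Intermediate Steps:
A(g) = -2 + g + 2*g/(-1 + g) (A(g) = ((2*g)/(-1 + g) + g) - 2 = (2*g/(-1 + g) + g) - 2 = (g + 2*g/(-1 + g)) - 2 = -2 + g + 2*g/(-1 + g))
-65*(-7 + A(-12)) = -65*(-7 + (2 + (-12)² - 1*(-12))/(-1 - 12)) = -65*(-7 + (2 + 144 + 12)/(-13)) = -65*(-7 - 1/13*158) = -65*(-7 - 158/13) = -65*(-249/13) = 1245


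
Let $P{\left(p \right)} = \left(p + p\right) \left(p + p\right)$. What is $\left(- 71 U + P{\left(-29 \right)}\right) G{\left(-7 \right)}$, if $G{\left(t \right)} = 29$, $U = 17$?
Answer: $62553$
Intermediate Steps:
$P{\left(p \right)} = 4 p^{2}$ ($P{\left(p \right)} = 2 p 2 p = 4 p^{2}$)
$\left(- 71 U + P{\left(-29 \right)}\right) G{\left(-7 \right)} = \left(\left(-71\right) 17 + 4 \left(-29\right)^{2}\right) 29 = \left(-1207 + 4 \cdot 841\right) 29 = \left(-1207 + 3364\right) 29 = 2157 \cdot 29 = 62553$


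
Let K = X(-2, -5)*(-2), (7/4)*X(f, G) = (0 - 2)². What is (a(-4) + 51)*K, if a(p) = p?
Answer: -1504/7 ≈ -214.86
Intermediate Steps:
X(f, G) = 16/7 (X(f, G) = 4*(0 - 2)²/7 = (4/7)*(-2)² = (4/7)*4 = 16/7)
K = -32/7 (K = (16/7)*(-2) = -32/7 ≈ -4.5714)
(a(-4) + 51)*K = (-4 + 51)*(-32/7) = 47*(-32/7) = -1504/7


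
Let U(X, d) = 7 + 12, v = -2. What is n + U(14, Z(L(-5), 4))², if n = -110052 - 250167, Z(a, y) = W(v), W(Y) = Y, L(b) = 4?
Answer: -359858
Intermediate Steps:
Z(a, y) = -2
U(X, d) = 19
n = -360219
n + U(14, Z(L(-5), 4))² = -360219 + 19² = -360219 + 361 = -359858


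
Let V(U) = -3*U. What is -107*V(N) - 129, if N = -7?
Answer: -2376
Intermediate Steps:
-107*V(N) - 129 = -(-321)*(-7) - 129 = -107*21 - 129 = -2247 - 129 = -2376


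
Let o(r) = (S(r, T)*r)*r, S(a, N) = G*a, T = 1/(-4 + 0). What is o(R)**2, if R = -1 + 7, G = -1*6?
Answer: 1679616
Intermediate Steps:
G = -6
R = 6
T = -1/4 (T = 1/(-4) = -1/4 ≈ -0.25000)
S(a, N) = -6*a
o(r) = -6*r**3 (o(r) = ((-6*r)*r)*r = (-6*r**2)*r = -6*r**3)
o(R)**2 = (-6*6**3)**2 = (-6*216)**2 = (-1296)**2 = 1679616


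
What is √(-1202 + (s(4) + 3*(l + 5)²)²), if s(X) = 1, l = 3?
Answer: √36047 ≈ 189.86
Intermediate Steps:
√(-1202 + (s(4) + 3*(l + 5)²)²) = √(-1202 + (1 + 3*(3 + 5)²)²) = √(-1202 + (1 + 3*8²)²) = √(-1202 + (1 + 3*64)²) = √(-1202 + (1 + 192)²) = √(-1202 + 193²) = √(-1202 + 37249) = √36047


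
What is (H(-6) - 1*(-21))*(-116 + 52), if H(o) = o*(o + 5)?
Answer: -1728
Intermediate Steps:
H(o) = o*(5 + o)
(H(-6) - 1*(-21))*(-116 + 52) = (-6*(5 - 6) - 1*(-21))*(-116 + 52) = (-6*(-1) + 21)*(-64) = (6 + 21)*(-64) = 27*(-64) = -1728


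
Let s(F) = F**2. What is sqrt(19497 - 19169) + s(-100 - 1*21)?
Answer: 14641 + 2*sqrt(82) ≈ 14659.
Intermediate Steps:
sqrt(19497 - 19169) + s(-100 - 1*21) = sqrt(19497 - 19169) + (-100 - 1*21)**2 = sqrt(328) + (-100 - 21)**2 = 2*sqrt(82) + (-121)**2 = 2*sqrt(82) + 14641 = 14641 + 2*sqrt(82)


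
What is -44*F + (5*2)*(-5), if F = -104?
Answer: 4526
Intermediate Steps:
-44*F + (5*2)*(-5) = -44*(-104) + (5*2)*(-5) = 4576 + 10*(-5) = 4576 - 50 = 4526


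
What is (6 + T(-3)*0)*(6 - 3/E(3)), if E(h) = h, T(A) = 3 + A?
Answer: 30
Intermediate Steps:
(6 + T(-3)*0)*(6 - 3/E(3)) = (6 + (3 - 3)*0)*(6 - 3/3) = (6 + 0*0)*(6 - 3*⅓) = (6 + 0)*(6 - 1) = 6*5 = 30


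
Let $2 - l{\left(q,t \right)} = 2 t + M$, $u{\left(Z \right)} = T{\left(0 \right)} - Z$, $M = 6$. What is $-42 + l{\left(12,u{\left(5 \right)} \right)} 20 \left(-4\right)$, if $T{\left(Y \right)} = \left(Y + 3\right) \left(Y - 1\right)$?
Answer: $-1002$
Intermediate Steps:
$T{\left(Y \right)} = \left(-1 + Y\right) \left(3 + Y\right)$ ($T{\left(Y \right)} = \left(3 + Y\right) \left(-1 + Y\right) = \left(-1 + Y\right) \left(3 + Y\right)$)
$u{\left(Z \right)} = -3 - Z$ ($u{\left(Z \right)} = \left(-3 + 0^{2} + 2 \cdot 0\right) - Z = \left(-3 + 0 + 0\right) - Z = -3 - Z$)
$l{\left(q,t \right)} = -4 - 2 t$ ($l{\left(q,t \right)} = 2 - \left(2 t + 6\right) = 2 - \left(6 + 2 t\right) = -4 - 2 t$)
$-42 + l{\left(12,u{\left(5 \right)} \right)} 20 \left(-4\right) = -42 + \left(-4 - 2 \left(-3 - 5\right)\right) 20 \left(-4\right) = -42 + \left(-4 - 2 \left(-3 - 5\right)\right) \left(-80\right) = -42 + \left(-4 - -16\right) \left(-80\right) = -42 + \left(-4 + 16\right) \left(-80\right) = -42 + 12 \left(-80\right) = -42 - 960 = -1002$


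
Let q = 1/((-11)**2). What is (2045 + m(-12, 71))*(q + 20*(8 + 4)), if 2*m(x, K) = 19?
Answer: 119329469/242 ≈ 4.9310e+5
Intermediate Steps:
m(x, K) = 19/2 (m(x, K) = (1/2)*19 = 19/2)
q = 1/121 ≈ 0.0082645
(2045 + m(-12, 71))*(q + 20*(8 + 4)) = (2045 + 19/2)*(1/121 + 20*(8 + 4)) = 4109*(1/121 + 20*12)/2 = 4109*(1/121 + 240)/2 = (4109/2)*(29041/121) = 119329469/242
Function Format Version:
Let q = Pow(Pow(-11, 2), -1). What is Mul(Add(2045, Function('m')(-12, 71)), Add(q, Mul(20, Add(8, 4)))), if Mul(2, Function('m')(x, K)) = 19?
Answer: Rational(119329469, 242) ≈ 4.9310e+5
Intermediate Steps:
Function('m')(x, K) = Rational(19, 2) (Function('m')(x, K) = Mul(Rational(1, 2), 19) = Rational(19, 2))
q = Rational(1, 121) (q = Pow(121, -1) = Rational(1, 121) ≈ 0.0082645)
Mul(Add(2045, Function('m')(-12, 71)), Add(q, Mul(20, Add(8, 4)))) = Mul(Add(2045, Rational(19, 2)), Add(Rational(1, 121), Mul(20, Add(8, 4)))) = Mul(Rational(4109, 2), Add(Rational(1, 121), Mul(20, 12))) = Mul(Rational(4109, 2), Add(Rational(1, 121), 240)) = Mul(Rational(4109, 2), Rational(29041, 121)) = Rational(119329469, 242)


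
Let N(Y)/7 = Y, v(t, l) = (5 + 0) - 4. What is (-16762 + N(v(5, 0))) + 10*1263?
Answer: -4125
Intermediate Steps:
v(t, l) = 1 (v(t, l) = 5 - 4 = 1)
N(Y) = 7*Y
(-16762 + N(v(5, 0))) + 10*1263 = (-16762 + 7*1) + 10*1263 = (-16762 + 7) + 12630 = -16755 + 12630 = -4125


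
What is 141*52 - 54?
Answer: 7278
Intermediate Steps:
141*52 - 54 = 7332 - 54 = 7278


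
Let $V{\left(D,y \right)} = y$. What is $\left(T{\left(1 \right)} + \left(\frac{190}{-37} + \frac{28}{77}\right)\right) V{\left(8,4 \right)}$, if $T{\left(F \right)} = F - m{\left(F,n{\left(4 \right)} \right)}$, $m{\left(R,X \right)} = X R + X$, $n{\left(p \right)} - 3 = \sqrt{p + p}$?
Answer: $- \frac{15908}{407} - 16 \sqrt{2} \approx -61.713$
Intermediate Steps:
$n{\left(p \right)} = 3 + \sqrt{2} \sqrt{p}$ ($n{\left(p \right)} = 3 + \sqrt{p + p} = 3 + \sqrt{2 p} = 3 + \sqrt{2} \sqrt{p}$)
$m{\left(R,X \right)} = X + R X$ ($m{\left(R,X \right)} = R X + X = X + R X$)
$T{\left(F \right)} = F - \left(1 + F\right) \left(3 + 2 \sqrt{2}\right)$ ($T{\left(F \right)} = F - \left(3 + \sqrt{2} \sqrt{4}\right) \left(1 + F\right) = F - \left(3 + \sqrt{2} \cdot 2\right) \left(1 + F\right) = F - \left(3 + 2 \sqrt{2}\right) \left(1 + F\right) = F - \left(1 + F\right) \left(3 + 2 \sqrt{2}\right)$)
$\left(T{\left(1 \right)} + \left(\frac{190}{-37} + \frac{28}{77}\right)\right) V{\left(8,4 \right)} = \left(\left(1 - \left(1 + 1\right) \left(3 + 2 \sqrt{2}\right)\right) + \left(\frac{190}{-37} + \frac{28}{77}\right)\right) 4 = \left(\left(1 - 2 \left(3 + 2 \sqrt{2}\right)\right) + \left(190 \left(- \frac{1}{37}\right) + 28 \cdot \frac{1}{77}\right)\right) 4 = \left(\left(1 - \left(6 + 4 \sqrt{2}\right)\right) + \left(- \frac{190}{37} + \frac{4}{11}\right)\right) 4 = \left(\left(-5 - 4 \sqrt{2}\right) - \frac{1942}{407}\right) 4 = \left(- \frac{3977}{407} - 4 \sqrt{2}\right) 4 = - \frac{15908}{407} - 16 \sqrt{2}$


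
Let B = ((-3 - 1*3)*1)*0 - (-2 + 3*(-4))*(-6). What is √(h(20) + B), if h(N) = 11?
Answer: I*√73 ≈ 8.544*I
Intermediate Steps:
B = -84 (B = ((-3 - 3)*1)*0 - (-2 - 12)*(-6) = -6*1*0 - (-14)*(-6) = -6*0 - 1*84 = 0 - 84 = -84)
√(h(20) + B) = √(11 - 84) = √(-73) = I*√73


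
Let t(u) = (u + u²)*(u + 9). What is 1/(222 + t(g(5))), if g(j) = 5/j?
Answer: 1/242 ≈ 0.0041322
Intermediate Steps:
t(u) = (9 + u)*(u + u²) (t(u) = (u + u²)*(9 + u) = (9 + u)*(u + u²))
1/(222 + t(g(5))) = 1/(222 + (5/5)*(9 + (5/5)² + 10*(5/5))) = 1/(222 + (5*(⅕))*(9 + (5*(⅕))² + 10*(5*(⅕)))) = 1/(222 + 1*(9 + 1² + 10*1)) = 1/(222 + 1*(9 + 1 + 10)) = 1/(222 + 1*20) = 1/(222 + 20) = 1/242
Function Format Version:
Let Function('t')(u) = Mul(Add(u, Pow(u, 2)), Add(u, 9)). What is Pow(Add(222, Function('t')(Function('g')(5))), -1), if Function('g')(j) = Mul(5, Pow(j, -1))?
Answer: Rational(1, 242) ≈ 0.0041322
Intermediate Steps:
Function('t')(u) = Mul(Add(9, u), Add(u, Pow(u, 2))) (Function('t')(u) = Mul(Add(u, Pow(u, 2)), Add(9, u)) = Mul(Add(9, u), Add(u, Pow(u, 2))))
Pow(Add(222, Function('t')(Function('g')(5))), -1) = Pow(Add(222, Mul(Mul(5, Pow(5, -1)), Add(9, Pow(Mul(5, Pow(5, -1)), 2), Mul(10, Mul(5, Pow(5, -1)))))), -1) = Pow(Add(222, Mul(Mul(5, Rational(1, 5)), Add(9, Pow(Mul(5, Rational(1, 5)), 2), Mul(10, Mul(5, Rational(1, 5)))))), -1) = Pow(Add(222, Mul(1, Add(9, Pow(1, 2), Mul(10, 1)))), -1) = Pow(Add(222, Mul(1, Add(9, 1, 10))), -1) = Pow(Add(222, Mul(1, 20)), -1) = Pow(Add(222, 20), -1) = Pow(242, -1) = Rational(1, 242)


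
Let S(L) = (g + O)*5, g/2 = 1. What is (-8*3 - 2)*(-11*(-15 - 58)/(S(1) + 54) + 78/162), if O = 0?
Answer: -292669/864 ≈ -338.74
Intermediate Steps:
g = 2 (g = 2*1 = 2)
S(L) = 10 (S(L) = (2 + 0)*5 = 2*5 = 10)
(-8*3 - 2)*(-11*(-15 - 58)/(S(1) + 54) + 78/162) = (-8*3 - 2)*(-11*(-15 - 58)/(10 + 54) + 78/162) = (-24 - 2)*(-11/(64/(-73)) + 78*(1/162)) = -26*(-11/(64*(-1/73)) + 13/27) = -26*(-11/(-64/73) + 13/27) = -26*(-11*(-73/64) + 13/27) = -26*(803/64 + 13/27) = -26*22513/1728 = -292669/864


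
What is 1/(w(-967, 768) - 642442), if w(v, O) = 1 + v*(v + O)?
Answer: -1/450008 ≈ -2.2222e-6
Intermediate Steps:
w(v, O) = 1 + v*(O + v)
1/(w(-967, 768) - 642442) = 1/((1 + (-967)**2 + 768*(-967)) - 642442) = 1/((1 + 935089 - 742656) - 642442) = 1/(192434 - 642442) = 1/(-450008) = -1/450008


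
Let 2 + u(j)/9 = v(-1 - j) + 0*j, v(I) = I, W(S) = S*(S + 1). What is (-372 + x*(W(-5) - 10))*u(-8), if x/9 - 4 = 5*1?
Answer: 19710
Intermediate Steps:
x = 81 (x = 36 + 9*(5*1) = 36 + 9*5 = 36 + 45 = 81)
W(S) = S*(1 + S)
u(j) = -27 - 9*j (u(j) = -18 + 9*((-1 - j) + 0*j) = -18 + 9*((-1 - j) + 0) = -18 + 9*(-1 - j) = -18 + (-9 - 9*j) = -27 - 9*j)
(-372 + x*(W(-5) - 10))*u(-8) = (-372 + 81*(-5*(1 - 5) - 10))*(-27 - 9*(-8)) = (-372 + 81*(-5*(-4) - 10))*(-27 + 72) = (-372 + 81*(20 - 10))*45 = (-372 + 81*10)*45 = (-372 + 810)*45 = 438*45 = 19710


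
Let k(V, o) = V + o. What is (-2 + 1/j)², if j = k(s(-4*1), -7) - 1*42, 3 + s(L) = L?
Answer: 12769/3136 ≈ 4.0717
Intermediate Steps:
s(L) = -3 + L
j = -56 (j = ((-3 - 4*1) - 7) - 1*42 = ((-3 - 4) - 7) - 42 = (-7 - 7) - 42 = -14 - 42 = -56)
(-2 + 1/j)² = (-2 + 1/(-56))² = (-2 - 1/56)² = (-113/56)² = 12769/3136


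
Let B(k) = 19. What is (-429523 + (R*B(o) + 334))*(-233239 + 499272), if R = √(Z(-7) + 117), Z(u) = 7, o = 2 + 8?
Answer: -114178437237 + 10109254*√31 ≈ -1.1412e+11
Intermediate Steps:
o = 10
R = 2*√31 (R = √(7 + 117) = √124 = 2*√31 ≈ 11.136)
(-429523 + (R*B(o) + 334))*(-233239 + 499272) = (-429523 + ((2*√31)*19 + 334))*(-233239 + 499272) = (-429523 + (38*√31 + 334))*266033 = (-429523 + (334 + 38*√31))*266033 = (-429189 + 38*√31)*266033 = -114178437237 + 10109254*√31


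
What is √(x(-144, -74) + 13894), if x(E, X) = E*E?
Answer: √34630 ≈ 186.09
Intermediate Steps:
x(E, X) = E²
√(x(-144, -74) + 13894) = √((-144)² + 13894) = √(20736 + 13894) = √34630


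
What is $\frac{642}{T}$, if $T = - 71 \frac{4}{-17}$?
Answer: $\frac{5457}{142} \approx 38.43$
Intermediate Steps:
$T = \frac{284}{17}$ ($T = - 71 \cdot 4 \left(- \frac{1}{17}\right) = \left(-71\right) \left(- \frac{4}{17}\right) = \frac{284}{17} \approx 16.706$)
$\frac{642}{T} = \frac{642}{\frac{284}{17}} = 642 \cdot \frac{17}{284} = \frac{5457}{142}$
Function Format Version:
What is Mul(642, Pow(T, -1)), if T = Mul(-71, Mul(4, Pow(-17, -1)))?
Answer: Rational(5457, 142) ≈ 38.430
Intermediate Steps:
T = Rational(284, 17) (T = Mul(-71, Mul(4, Rational(-1, 17))) = Mul(-71, Rational(-4, 17)) = Rational(284, 17) ≈ 16.706)
Mul(642, Pow(T, -1)) = Mul(642, Pow(Rational(284, 17), -1)) = Mul(642, Rational(17, 284)) = Rational(5457, 142)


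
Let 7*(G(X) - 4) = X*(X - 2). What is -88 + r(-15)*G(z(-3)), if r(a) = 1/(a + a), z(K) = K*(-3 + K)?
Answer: -9398/105 ≈ -89.505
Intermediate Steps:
G(X) = 4 + X*(-2 + X)/7 (G(X) = 4 + (X*(X - 2))/7 = 4 + (X*(-2 + X))/7 = 4 + X*(-2 + X)/7)
r(a) = 1/(2*a)
-88 + r(-15)*G(z(-3)) = -88 + ((½)/(-15))*(4 - (-6)*(-3 - 3)/7 + (-3*(-3 - 3))²/7) = -88 + ((½)*(-1/15))*(4 - (-6)*(-6)/7 + (-3*(-6))²/7) = -88 - (4 - 2/7*18 + (⅐)*18²)/30 = -88 - (4 - 36/7 + (⅐)*324)/30 = -88 - (4 - 36/7 + 324/7)/30 = -88 - 1/30*316/7 = -88 - 158/105 = -9398/105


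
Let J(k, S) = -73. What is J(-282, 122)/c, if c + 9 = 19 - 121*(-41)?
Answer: -73/4971 ≈ -0.014685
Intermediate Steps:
c = 4971 (c = -9 + (19 - 121*(-41)) = -9 + (19 + 4961) = -9 + 4980 = 4971)
J(-282, 122)/c = -73/4971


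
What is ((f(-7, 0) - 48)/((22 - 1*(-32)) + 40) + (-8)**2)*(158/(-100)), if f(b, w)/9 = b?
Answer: -93299/940 ≈ -99.254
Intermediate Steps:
f(b, w) = 9*b
((f(-7, 0) - 48)/((22 - 1*(-32)) + 40) + (-8)**2)*(158/(-100)) = ((9*(-7) - 48)/((22 - 1*(-32)) + 40) + (-8)**2)*(158/(-100)) = ((-63 - 48)/((22 + 32) + 40) + 64)*(158*(-1/100)) = (-111/(54 + 40) + 64)*(-79/50) = (-111/94 + 64)*(-79/50) = (5905/94)*(-79/50) = -93299/940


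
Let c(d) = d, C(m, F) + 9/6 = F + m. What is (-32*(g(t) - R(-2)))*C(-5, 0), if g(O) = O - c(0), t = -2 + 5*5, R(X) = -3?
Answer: 5408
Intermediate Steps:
C(m, F) = -3/2 + F + m (C(m, F) = -3/2 + (F + m) = -3/2 + F + m)
t = 23 (t = -2 + 25 = 23)
g(O) = O (g(O) = O - 1*0 = O + 0 = O)
(-32*(g(t) - R(-2)))*C(-5, 0) = (-32*(23 - 1*(-3)))*(-3/2 + 0 - 5) = -32*(23 + 3)*(-13/2) = -32*26*(-13/2) = -832*(-13/2) = 5408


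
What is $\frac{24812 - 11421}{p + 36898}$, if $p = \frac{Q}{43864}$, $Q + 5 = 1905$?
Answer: $\frac{146845706}{404623943} \approx 0.36292$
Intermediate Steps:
$Q = 1900$ ($Q = -5 + 1905 = 1900$)
$p = \frac{475}{10966}$ ($p = \frac{1900}{43864} = 1900 \cdot \frac{1}{43864} = \frac{475}{10966} \approx 0.043316$)
$\frac{24812 - 11421}{p + 36898} = \frac{24812 - 11421}{\frac{475}{10966} + 36898} = \frac{13391}{\frac{404623943}{10966}} = 13391 \cdot \frac{10966}{404623943} = \frac{146845706}{404623943}$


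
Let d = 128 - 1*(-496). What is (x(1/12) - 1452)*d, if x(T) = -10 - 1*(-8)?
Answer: -907296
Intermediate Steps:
x(T) = -2 (x(T) = -10 + 8 = -2)
d = 624 (d = 128 + 496 = 624)
(x(1/12) - 1452)*d = (-2 - 1452)*624 = -1454*624 = -907296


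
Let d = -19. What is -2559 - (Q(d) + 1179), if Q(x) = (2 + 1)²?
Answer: -3747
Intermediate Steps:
Q(x) = 9 (Q(x) = 3² = 9)
-2559 - (Q(d) + 1179) = -2559 - (9 + 1179) = -2559 - 1*1188 = -2559 - 1188 = -3747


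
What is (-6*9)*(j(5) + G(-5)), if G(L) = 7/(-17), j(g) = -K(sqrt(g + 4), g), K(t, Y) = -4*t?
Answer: -10638/17 ≈ -625.76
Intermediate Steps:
j(g) = 4*sqrt(4 + g) (j(g) = -(-4)*sqrt(g + 4) = -(-4)*sqrt(4 + g) = 4*sqrt(4 + g))
G(L) = -7/17 (G(L) = 7*(-1/17) = -7/17)
(-6*9)*(j(5) + G(-5)) = (-6*9)*(4*sqrt(4 + 5) - 7/17) = -54*(4*sqrt(9) - 7/17) = -54*(4*3 - 7/17) = -54*(12 - 7/17) = -54*197/17 = -10638/17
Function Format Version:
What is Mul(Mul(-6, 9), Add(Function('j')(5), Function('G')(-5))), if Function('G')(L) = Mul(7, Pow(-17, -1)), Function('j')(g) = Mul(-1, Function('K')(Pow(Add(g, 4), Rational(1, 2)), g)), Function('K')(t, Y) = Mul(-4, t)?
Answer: Rational(-10638, 17) ≈ -625.76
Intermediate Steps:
Function('j')(g) = Mul(4, Pow(Add(4, g), Rational(1, 2))) (Function('j')(g) = Mul(-1, Mul(-4, Pow(Add(g, 4), Rational(1, 2)))) = Mul(-1, Mul(-4, Pow(Add(4, g), Rational(1, 2)))) = Mul(4, Pow(Add(4, g), Rational(1, 2))))
Function('G')(L) = Rational(-7, 17) (Function('G')(L) = Mul(7, Rational(-1, 17)) = Rational(-7, 17))
Mul(Mul(-6, 9), Add(Function('j')(5), Function('G')(-5))) = Mul(Mul(-6, 9), Add(Mul(4, Pow(Add(4, 5), Rational(1, 2))), Rational(-7, 17))) = Mul(-54, Add(Mul(4, Pow(9, Rational(1, 2))), Rational(-7, 17))) = Mul(-54, Add(Mul(4, 3), Rational(-7, 17))) = Mul(-54, Add(12, Rational(-7, 17))) = Mul(-54, Rational(197, 17)) = Rational(-10638, 17)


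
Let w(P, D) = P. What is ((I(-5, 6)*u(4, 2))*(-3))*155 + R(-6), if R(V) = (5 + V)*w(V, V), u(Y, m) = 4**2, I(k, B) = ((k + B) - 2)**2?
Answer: -7434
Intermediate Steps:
I(k, B) = (-2 + B + k)**2 (I(k, B) = ((B + k) - 2)**2 = (-2 + B + k)**2)
u(Y, m) = 16
R(V) = V*(5 + V) (R(V) = (5 + V)*V = V*(5 + V))
((I(-5, 6)*u(4, 2))*(-3))*155 + R(-6) = (((-2 + 6 - 5)**2*16)*(-3))*155 - 6*(5 - 6) = (((-1)**2*16)*(-3))*155 - 6*(-1) = ((1*16)*(-3))*155 + 6 = (16*(-3))*155 + 6 = -48*155 + 6 = -7440 + 6 = -7434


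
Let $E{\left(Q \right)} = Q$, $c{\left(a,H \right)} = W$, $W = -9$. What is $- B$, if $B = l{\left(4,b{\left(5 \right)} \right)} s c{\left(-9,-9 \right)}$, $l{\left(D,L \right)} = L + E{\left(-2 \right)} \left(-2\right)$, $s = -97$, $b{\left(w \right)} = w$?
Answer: $-7857$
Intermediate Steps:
$c{\left(a,H \right)} = -9$
$l{\left(D,L \right)} = 4 + L$ ($l{\left(D,L \right)} = L - -4 = L + 4 = 4 + L$)
$B = 7857$ ($B = \left(4 + 5\right) \left(-97\right) \left(-9\right) = 9 \left(-97\right) \left(-9\right) = \left(-873\right) \left(-9\right) = 7857$)
$- B = \left(-1\right) 7857 = -7857$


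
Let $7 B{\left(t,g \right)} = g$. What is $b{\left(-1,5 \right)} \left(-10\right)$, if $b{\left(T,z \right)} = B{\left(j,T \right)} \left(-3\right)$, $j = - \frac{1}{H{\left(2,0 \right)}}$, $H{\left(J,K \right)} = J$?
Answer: $- \frac{30}{7} \approx -4.2857$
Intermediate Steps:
$j = - \frac{1}{2} \approx -0.5$
$B{\left(t,g \right)} = \frac{g}{7}$
$b{\left(T,z \right)} = - \frac{3 T}{7}$ ($b{\left(T,z \right)} = \frac{T}{7} \left(-3\right) = - \frac{3 T}{7}$)
$b{\left(-1,5 \right)} \left(-10\right) = \left(- \frac{3}{7}\right) \left(-1\right) \left(-10\right) = \frac{3}{7} \left(-10\right) = - \frac{30}{7}$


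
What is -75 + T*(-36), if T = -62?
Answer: 2157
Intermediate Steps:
-75 + T*(-36) = -75 - 62*(-36) = -75 + 2232 = 2157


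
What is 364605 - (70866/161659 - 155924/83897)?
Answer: 4945049362444529/13562705123 ≈ 3.6461e+5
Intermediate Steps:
364605 - (70866/161659 - 155924/83897) = 364605 - 1*(-19261073114/13562705123) = 364605 + 19261073114/13562705123 = 4945049362444529/13562705123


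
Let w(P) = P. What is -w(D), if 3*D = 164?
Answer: -164/3 ≈ -54.667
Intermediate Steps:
D = 164/3 (D = (⅓)*164 = 164/3 ≈ 54.667)
-w(D) = -1*164/3 = -164/3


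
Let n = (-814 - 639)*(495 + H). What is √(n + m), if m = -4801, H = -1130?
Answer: √917854 ≈ 958.05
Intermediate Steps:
n = 922655 (n = (-814 - 639)*(495 - 1130) = -1453*(-635) = 922655)
√(n + m) = √(922655 - 4801) = √917854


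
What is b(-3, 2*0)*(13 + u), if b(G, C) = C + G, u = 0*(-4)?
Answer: -39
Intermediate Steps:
u = 0
b(-3, 2*0)*(13 + u) = (2*0 - 3)*(13 + 0) = (0 - 3)*13 = -3*13 = -39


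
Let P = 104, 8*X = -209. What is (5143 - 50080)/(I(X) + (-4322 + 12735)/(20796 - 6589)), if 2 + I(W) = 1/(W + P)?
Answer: 397735634457/12346967 ≈ 32213.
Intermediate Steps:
X = -209/8 (X = (1/8)*(-209) = -209/8 ≈ -26.125)
I(W) = -2 + 1/(104 + W) (I(W) = -2 + 1/(W + 104) = -2 + 1/(104 + W))
(5143 - 50080)/(I(X) + (-4322 + 12735)/(20796 - 6589)) = (5143 - 50080)/((-207 - 2*(-209/8))/(104 - 209/8) + (-4322 + 12735)/(20796 - 6589)) = -44937/((-207 + 209/4)/(623/8) + 8413/14207) = -44937/((8/623)*(-619/4) + 8413*(1/14207)) = -44937/(-1238/623 + 8413/14207) = -44937/(-12346967/8850961) = -44937*(-8850961/12346967) = 397735634457/12346967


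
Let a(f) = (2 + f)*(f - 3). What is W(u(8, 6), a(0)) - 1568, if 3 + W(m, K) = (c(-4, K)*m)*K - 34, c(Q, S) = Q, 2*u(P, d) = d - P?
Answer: -1629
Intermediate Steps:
u(P, d) = d/2 - P/2 (u(P, d) = (d - P)/2 = d/2 - P/2)
a(f) = (-3 + f)*(2 + f) (a(f) = (2 + f)*(-3 + f) = (-3 + f)*(2 + f))
W(m, K) = -37 - 4*K*m (W(m, K) = -3 + ((-4*m)*K - 34) = -3 + (-4*K*m - 34) = -3 + (-34 - 4*K*m) = -37 - 4*K*m)
W(u(8, 6), a(0)) - 1568 = (-37 - 4*(-6 + 0**2 - 1*0)*((1/2)*6 - 1/2*8)) - 1568 = (-37 - 4*(-6 + 0 + 0)*(3 - 4)) - 1568 = (-37 - 4*(-6)*(-1)) - 1568 = (-37 - 24) - 1568 = -61 - 1568 = -1629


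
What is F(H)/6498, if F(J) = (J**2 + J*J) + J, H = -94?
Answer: 8789/3249 ≈ 2.7051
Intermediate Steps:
F(J) = J + 2*J**2 (F(J) = (J**2 + J**2) + J = 2*J**2 + J = J + 2*J**2)
F(H)/6498 = -94*(1 + 2*(-94))/6498 = -94*(1 - 188)*(1/6498) = -94*(-187)*(1/6498) = 17578*(1/6498) = 8789/3249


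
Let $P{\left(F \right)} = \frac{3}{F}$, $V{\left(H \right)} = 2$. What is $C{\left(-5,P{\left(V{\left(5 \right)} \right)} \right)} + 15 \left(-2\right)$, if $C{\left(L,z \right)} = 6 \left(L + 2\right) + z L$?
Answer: $- \frac{111}{2} \approx -55.5$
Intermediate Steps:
$C{\left(L,z \right)} = 12 + 6 L + L z$ ($C{\left(L,z \right)} = 6 \left(2 + L\right) + L z = \left(12 + 6 L\right) + L z = 12 + 6 L + L z$)
$C{\left(-5,P{\left(V{\left(5 \right)} \right)} \right)} + 15 \left(-2\right) = \left(12 + 6 \left(-5\right) - 5 \cdot \frac{3}{2}\right) + 15 \left(-2\right) = \left(12 - 30 - 5 \cdot 3 \cdot \frac{1}{2}\right) - 30 = \left(12 - 30 - \frac{15}{2}\right) - 30 = - \frac{51}{2} - 30 = - \frac{111}{2}$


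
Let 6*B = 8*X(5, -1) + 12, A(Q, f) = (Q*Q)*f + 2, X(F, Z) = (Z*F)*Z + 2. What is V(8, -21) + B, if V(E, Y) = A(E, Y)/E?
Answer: -1877/12 ≈ -156.42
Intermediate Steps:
X(F, Z) = 2 + F*Z² (X(F, Z) = (F*Z)*Z + 2 = F*Z² + 2 = 2 + F*Z²)
A(Q, f) = 2 + f*Q² (A(Q, f) = Q²*f + 2 = f*Q² + 2 = 2 + f*Q²)
B = 34/3 (B = (8*(2 + 5*(-1)²) + 12)/6 = (8*(2 + 5*1) + 12)/6 = (8*(2 + 5) + 12)/6 = (8*7 + 12)/6 = (56 + 12)/6 = (⅙)*68 = 34/3 ≈ 11.333)
V(E, Y) = (2 + Y*E²)/E
V(8, -21) + B = (2/8 + 8*(-21)) + 34/3 = (2*(⅛) - 168) + 34/3 = (¼ - 168) + 34/3 = -671/4 + 34/3 = -1877/12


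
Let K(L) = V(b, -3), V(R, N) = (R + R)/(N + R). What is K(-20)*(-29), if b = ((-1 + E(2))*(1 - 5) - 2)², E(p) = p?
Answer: -696/11 ≈ -63.273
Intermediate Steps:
b = 36 (b = ((-1 + 2)*(1 - 5) - 2)² = (1*(-4) - 2)² = (-4 - 2)² = (-6)² = 36)
V(R, N) = 2*R/(N + R) (V(R, N) = (2*R)/(N + R) = 2*R/(N + R))
K(L) = 24/11 (K(L) = 2*36/(-3 + 36) = 2*36/33 = 2*36*(1/33) = 24/11)
K(-20)*(-29) = (24/11)*(-29) = -696/11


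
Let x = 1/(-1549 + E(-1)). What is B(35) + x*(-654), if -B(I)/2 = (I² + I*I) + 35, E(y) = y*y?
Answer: -1282151/258 ≈ -4969.6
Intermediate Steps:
E(y) = y²
x = -1/1548 (x = 1/(-1549 + (-1)²) = 1/(-1549 + 1) = 1/(-1548) = -1/1548 ≈ -0.00064600)
B(I) = -70 - 4*I² (B(I) = -2*((I² + I*I) + 35) = -2*((I² + I²) + 35) = -2*(2*I² + 35) = -2*(35 + 2*I²) = -70 - 4*I²)
B(35) + x*(-654) = (-70 - 4*35²) - 1/1548*(-654) = (-70 - 4*1225) + 109/258 = (-70 - 4900) + 109/258 = -4970 + 109/258 = -1282151/258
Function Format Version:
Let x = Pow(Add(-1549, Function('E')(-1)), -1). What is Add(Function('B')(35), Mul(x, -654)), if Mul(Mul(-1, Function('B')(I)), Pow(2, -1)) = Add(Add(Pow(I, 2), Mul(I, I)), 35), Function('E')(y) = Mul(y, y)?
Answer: Rational(-1282151, 258) ≈ -4969.6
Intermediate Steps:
Function('E')(y) = Pow(y, 2)
x = Rational(-1, 1548) (x = Pow(Add(-1549, Pow(-1, 2)), -1) = Pow(Add(-1549, 1), -1) = Pow(-1548, -1) = Rational(-1, 1548) ≈ -0.00064600)
Function('B')(I) = Add(-70, Mul(-4, Pow(I, 2))) (Function('B')(I) = Mul(-2, Add(Add(Pow(I, 2), Mul(I, I)), 35)) = Mul(-2, Add(Add(Pow(I, 2), Pow(I, 2)), 35)) = Mul(-2, Add(Mul(2, Pow(I, 2)), 35)) = Mul(-2, Add(35, Mul(2, Pow(I, 2)))) = Add(-70, Mul(-4, Pow(I, 2))))
Add(Function('B')(35), Mul(x, -654)) = Add(Add(-70, Mul(-4, Pow(35, 2))), Mul(Rational(-1, 1548), -654)) = Add(Add(-70, Mul(-4, 1225)), Rational(109, 258)) = Add(Add(-70, -4900), Rational(109, 258)) = Add(-4970, Rational(109, 258)) = Rational(-1282151, 258)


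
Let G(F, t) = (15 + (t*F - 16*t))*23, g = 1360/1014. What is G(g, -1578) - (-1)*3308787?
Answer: 649155644/169 ≈ 3.8412e+6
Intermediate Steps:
g = 680/507 (g = 1360*(1/1014) = 680/507 ≈ 1.3412)
G(F, t) = 345 - 368*t + 23*F*t (G(F, t) = (15 + (F*t - 16*t))*23 = (15 + (-16*t + F*t))*23 = (15 - 16*t + F*t)*23 = 345 - 368*t + 23*F*t)
G(g, -1578) - (-1)*3308787 = (345 - 368*(-1578) + 23*(680/507)*(-1578)) - (-1)*3308787 = (345 + 580704 - 8226640/169) - 1*(-3308787) = 89970641/169 + 3308787 = 649155644/169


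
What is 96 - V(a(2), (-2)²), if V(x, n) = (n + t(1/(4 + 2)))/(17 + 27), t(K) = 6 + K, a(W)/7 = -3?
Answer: 25283/264 ≈ 95.769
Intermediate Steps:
a(W) = -21 (a(W) = 7*(-3) = -21)
V(x, n) = 37/264 + n/44 (V(x, n) = (n + (6 + 1/(4 + 2)))/(17 + 27) = (n + (6 + 1/6))/44 = (n + (6 + ⅙))*(1/44) = (n + 37/6)*(1/44) = (37/6 + n)*(1/44) = 37/264 + n/44)
96 - V(a(2), (-2)²) = 96 - (37/264 + (1/44)*(-2)²) = 96 - (37/264 + (1/44)*4) = 96 - (37/264 + 1/11) = 96 - 1*61/264 = 96 - 61/264 = 25283/264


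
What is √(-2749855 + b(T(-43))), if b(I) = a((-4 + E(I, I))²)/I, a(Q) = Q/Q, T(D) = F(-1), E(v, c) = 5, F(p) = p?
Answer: 4*I*√171866 ≈ 1658.3*I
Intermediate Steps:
T(D) = -1
a(Q) = 1
b(I) = 1/I
√(-2749855 + b(T(-43))) = √(-2749855 + 1/(-1)) = √(-2749855 - 1) = √(-2749856) = 4*I*√171866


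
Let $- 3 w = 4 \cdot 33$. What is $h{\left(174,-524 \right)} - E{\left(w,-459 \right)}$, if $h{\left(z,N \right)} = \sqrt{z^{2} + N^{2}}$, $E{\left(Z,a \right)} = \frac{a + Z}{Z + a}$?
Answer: $-1 + 2 \sqrt{76213} \approx 551.13$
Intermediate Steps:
$w = -44$ ($w = - \frac{4 \cdot 33}{3} = \left(- \frac{1}{3}\right) 132 = -44$)
$E{\left(Z,a \right)} = 1$ ($E{\left(Z,a \right)} = \frac{Z + a}{Z + a} = 1$)
$h{\left(z,N \right)} = \sqrt{N^{2} + z^{2}}$
$h{\left(174,-524 \right)} - E{\left(w,-459 \right)} = \sqrt{\left(-524\right)^{2} + 174^{2}} - 1 = \sqrt{274576 + 30276} - 1 = \sqrt{304852} - 1 = 2 \sqrt{76213} - 1 = -1 + 2 \sqrt{76213}$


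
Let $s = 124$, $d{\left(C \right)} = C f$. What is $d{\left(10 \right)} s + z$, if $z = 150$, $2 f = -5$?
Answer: $-2950$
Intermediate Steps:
$f = - \frac{5}{2}$ ($f = \frac{1}{2} \left(-5\right) = - \frac{5}{2} \approx -2.5$)
$d{\left(C \right)} = - \frac{5 C}{2}$ ($d{\left(C \right)} = C \left(- \frac{5}{2}\right) = - \frac{5 C}{2}$)
$d{\left(10 \right)} s + z = \left(- \frac{5}{2}\right) 10 \cdot 124 + 150 = \left(-25\right) 124 + 150 = -3100 + 150 = -2950$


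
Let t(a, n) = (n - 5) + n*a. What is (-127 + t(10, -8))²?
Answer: 48400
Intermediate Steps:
t(a, n) = -5 + n + a*n (t(a, n) = (-5 + n) + a*n = -5 + n + a*n)
(-127 + t(10, -8))² = (-127 + (-5 - 8 + 10*(-8)))² = (-127 + (-5 - 8 - 80))² = (-127 - 93)² = (-220)² = 48400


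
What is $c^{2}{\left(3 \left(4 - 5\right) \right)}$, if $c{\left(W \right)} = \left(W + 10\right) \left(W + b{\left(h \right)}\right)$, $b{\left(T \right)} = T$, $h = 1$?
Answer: $196$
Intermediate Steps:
$c{\left(W \right)} = \left(1 + W\right) \left(10 + W\right)$ ($c{\left(W \right)} = \left(W + 10\right) \left(W + 1\right) = \left(10 + W\right) \left(1 + W\right) = \left(1 + W\right) \left(10 + W\right)$)
$c^{2}{\left(3 \left(4 - 5\right) \right)} = \left(10 + \left(3 \left(4 - 5\right)\right)^{2} + 11 \cdot 3 \left(4 - 5\right)\right)^{2} = \left(10 + \left(3 \left(-1\right)\right)^{2} + 11 \cdot 3 \left(-1\right)\right)^{2} = \left(10 + \left(-3\right)^{2} + 11 \left(-3\right)\right)^{2} = \left(10 + 9 - 33\right)^{2} = \left(-14\right)^{2} = 196$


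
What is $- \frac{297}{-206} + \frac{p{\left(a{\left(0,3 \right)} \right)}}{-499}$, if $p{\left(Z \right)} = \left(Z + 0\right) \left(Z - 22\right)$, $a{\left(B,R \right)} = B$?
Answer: $\frac{297}{206} \approx 1.4417$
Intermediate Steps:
$p{\left(Z \right)} = Z \left(-22 + Z\right)$
$- \frac{297}{-206} + \frac{p{\left(a{\left(0,3 \right)} \right)}}{-499} = - \frac{297}{-206} + \frac{0 \left(-22 + 0\right)}{-499} = \left(-297\right) \left(- \frac{1}{206}\right) + 0 \left(-22\right) \left(- \frac{1}{499}\right) = \frac{297}{206} + 0 \left(- \frac{1}{499}\right) = \frac{297}{206} + 0 = \frac{297}{206}$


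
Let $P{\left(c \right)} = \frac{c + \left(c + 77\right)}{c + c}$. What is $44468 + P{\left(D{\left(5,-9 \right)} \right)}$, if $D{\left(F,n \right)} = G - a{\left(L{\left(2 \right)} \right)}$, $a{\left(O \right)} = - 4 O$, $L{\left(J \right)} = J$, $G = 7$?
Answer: $\frac{1334147}{30} \approx 44472.0$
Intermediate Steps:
$D{\left(F,n \right)} = 15$ ($D{\left(F,n \right)} = 7 - \left(-4\right) 2 = 7 - -8 = 7 + 8 = 15$)
$P{\left(c \right)} = \frac{77 + 2 c}{2 c}$ ($P{\left(c \right)} = \frac{c + \left(77 + c\right)}{2 c} = \left(77 + 2 c\right) \frac{1}{2 c} = \frac{77 + 2 c}{2 c}$)
$44468 + P{\left(D{\left(5,-9 \right)} \right)} = 44468 + \frac{\frac{77}{2} + 15}{15} = 44468 + \frac{1}{15} \cdot \frac{107}{2} = 44468 + \frac{107}{30} = \frac{1334147}{30}$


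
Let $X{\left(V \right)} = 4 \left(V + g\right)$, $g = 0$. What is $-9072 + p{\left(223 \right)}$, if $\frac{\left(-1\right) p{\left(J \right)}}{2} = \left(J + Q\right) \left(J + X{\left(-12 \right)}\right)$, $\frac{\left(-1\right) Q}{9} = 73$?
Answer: $142828$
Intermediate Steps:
$Q = -657$ ($Q = \left(-9\right) 73 = -657$)
$X{\left(V \right)} = 4 V$ ($X{\left(V \right)} = 4 \left(V + 0\right) = 4 V$)
$p{\left(J \right)} = - 2 \left(-657 + J\right) \left(-48 + J\right)$ ($p{\left(J \right)} = - 2 \left(J - 657\right) \left(J + 4 \left(-12\right)\right) = - 2 \left(-657 + J\right) \left(J - 48\right) = - 2 \left(-657 + J\right) \left(-48 + J\right)$)
$-9072 + p{\left(223 \right)} = -9072 - \left(-251358 + 99458\right) = -9072 - -151900 = -9072 + 151900 = 142828$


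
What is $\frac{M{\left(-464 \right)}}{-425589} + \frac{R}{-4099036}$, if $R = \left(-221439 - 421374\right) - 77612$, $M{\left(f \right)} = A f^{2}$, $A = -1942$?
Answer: $\frac{1714133363097277}{1744504632204} \approx 982.59$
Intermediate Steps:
$M{\left(f \right)} = - 1942 f^{2}$
$R = -720425$ ($R = -642813 - 77612 = -720425$)
$\frac{M{\left(-464 \right)}}{-425589} + \frac{R}{-4099036} = \frac{\left(-1942\right) \left(-464\right)^{2}}{-425589} - \frac{720425}{-4099036} = \left(-1942\right) 215296 \left(- \frac{1}{425589}\right) - - \frac{720425}{4099036} = \left(-418104832\right) \left(- \frac{1}{425589}\right) + \frac{720425}{4099036} = \frac{418104832}{425589} + \frac{720425}{4099036} = \frac{1714133363097277}{1744504632204}$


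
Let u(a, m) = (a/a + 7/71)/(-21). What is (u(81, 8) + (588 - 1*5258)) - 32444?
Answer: -18445684/497 ≈ -37114.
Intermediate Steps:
u(a, m) = -26/497 (u(a, m) = (1 + 7*(1/71))*(-1/21) = (1 + 7/71)*(-1/21) = (78/71)*(-1/21) = -26/497)
(u(81, 8) + (588 - 1*5258)) - 32444 = (-26/497 + (588 - 1*5258)) - 32444 = (-26/497 + (588 - 5258)) - 32444 = (-26/497 - 4670) - 32444 = -2321016/497 - 32444 = -18445684/497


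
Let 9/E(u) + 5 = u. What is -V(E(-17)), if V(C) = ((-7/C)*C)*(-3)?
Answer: -21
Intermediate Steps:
E(u) = 9/(-5 + u)
V(C) = 21 (V(C) = -7*(-3) = 21)
-V(E(-17)) = -1*21 = -21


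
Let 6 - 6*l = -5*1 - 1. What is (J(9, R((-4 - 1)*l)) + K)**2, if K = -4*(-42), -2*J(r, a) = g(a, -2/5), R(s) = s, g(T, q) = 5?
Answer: 109561/4 ≈ 27390.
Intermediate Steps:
l = 2 (l = 1 - (-5*1 - 1)/6 = 1 - (-5 - 1)/6 = 1 - 1/6*(-6) = 1 + 1 = 2)
J(r, a) = -5/2 (J(r, a) = -1/2*5 = -5/2)
K = 168
(J(9, R((-4 - 1)*l)) + K)**2 = (-5/2 + 168)**2 = (331/2)**2 = 109561/4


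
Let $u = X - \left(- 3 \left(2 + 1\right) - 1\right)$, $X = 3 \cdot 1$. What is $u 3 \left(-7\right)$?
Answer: $-273$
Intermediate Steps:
$X = 3$
$u = 13$ ($u = 3 - \left(- 3 \left(2 + 1\right) - 1\right) = 3 - \left(\left(-3\right) 3 - 1\right) = 3 - \left(-9 - 1\right) = 3 - -10 = 3 + 10 = 13$)
$u 3 \left(-7\right) = 13 \cdot 3 \left(-7\right) = 39 \left(-7\right) = -273$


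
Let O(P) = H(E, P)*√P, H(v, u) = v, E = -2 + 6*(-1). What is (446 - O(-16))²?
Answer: 197892 + 28544*I ≈ 1.9789e+5 + 28544.0*I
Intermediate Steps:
E = -8 (E = -2 - 6 = -8)
O(P) = -8*√P
(446 - O(-16))² = (446 - (-8)*√(-16))² = (446 - (-8)*4*I)² = (446 - (-32)*I)² = (446 + 32*I)²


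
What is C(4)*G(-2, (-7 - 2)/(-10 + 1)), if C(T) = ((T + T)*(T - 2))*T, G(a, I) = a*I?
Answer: -128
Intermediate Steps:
G(a, I) = I*a
C(T) = 2*T²*(-2 + T) (C(T) = ((2*T)*(-2 + T))*T = (2*T*(-2 + T))*T = 2*T²*(-2 + T))
C(4)*G(-2, (-7 - 2)/(-10 + 1)) = (2*4²*(-2 + 4))*(((-7 - 2)/(-10 + 1))*(-2)) = (2*16*2)*(-9/(-9)*(-2)) = 64*(-9*(-⅑)*(-2)) = 64*(1*(-2)) = 64*(-2) = -128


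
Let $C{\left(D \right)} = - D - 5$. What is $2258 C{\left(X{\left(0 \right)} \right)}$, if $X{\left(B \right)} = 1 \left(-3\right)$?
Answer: $-4516$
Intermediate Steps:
$X{\left(B \right)} = -3$
$C{\left(D \right)} = -5 - D$
$2258 C{\left(X{\left(0 \right)} \right)} = 2258 \left(-5 - -3\right) = 2258 \left(-5 + 3\right) = 2258 \left(-2\right) = -4516$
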